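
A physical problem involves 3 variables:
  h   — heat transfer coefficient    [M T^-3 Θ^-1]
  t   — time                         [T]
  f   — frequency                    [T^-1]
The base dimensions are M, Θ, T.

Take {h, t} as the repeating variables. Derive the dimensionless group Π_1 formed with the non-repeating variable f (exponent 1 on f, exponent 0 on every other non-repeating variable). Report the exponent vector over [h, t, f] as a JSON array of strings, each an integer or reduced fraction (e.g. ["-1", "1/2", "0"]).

Write exponents as rows M,Θ,T / cols h,t,f:
  M: [ 1  0  0]
  Θ: [-1  0  0]
  T: [-3  1 -1]
RREF → pivots at {h,t} ⇒ r = 2
Pivot set = {h,t}, free = {f}
RREF:
  r0: [   1    0    0]
  r1: [   0    1   -1]
  r2: [   0    0    0]
Fix exponent of f at 1; solve each RREF row for its pivot's exponent:
  r0: exp(h) + (0)·1 = 0 ⇒ exp(h) = 0
  r1: exp(t) + (-1)·1 = 0 ⇒ exp(t) = 1
Π_1 = t · f

["0", "1", "1"]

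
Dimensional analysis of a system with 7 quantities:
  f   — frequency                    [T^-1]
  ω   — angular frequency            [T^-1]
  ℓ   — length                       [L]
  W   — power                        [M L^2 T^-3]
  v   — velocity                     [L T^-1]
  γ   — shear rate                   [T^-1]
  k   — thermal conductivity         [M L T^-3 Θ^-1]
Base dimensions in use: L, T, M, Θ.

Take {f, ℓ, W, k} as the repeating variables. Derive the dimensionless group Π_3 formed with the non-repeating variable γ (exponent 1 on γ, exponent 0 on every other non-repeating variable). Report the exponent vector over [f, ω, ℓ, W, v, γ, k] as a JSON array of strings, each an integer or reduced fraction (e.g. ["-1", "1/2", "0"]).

["-1", "0", "0", "0", "0", "1", "0"]

Dimensional matrix (L×T×M×Θ by f×ω×ℓ×W×v×γ×k):
  L: [ 0  0  1  2  1  0  1]
  T: [-1 -1  0 -3 -1 -1 -3]
  M: [ 0  0  0  1  0  0  1]
  Θ: [ 0  0  0  0  0  0 -1]
Row reduction gives pivot columns f,ℓ,W,k; rank = 4
Repeat: f,ℓ,W,k; free: ω,v,γ
RREF:
  r0: [   1    1    0    0    1    1    0]
  r1: [   0    0    1    0    1    0    0]
  r2: [   0    0    0    1    0    0    0]
  r3: [   0    0    0    0    0    0    1]
Fix exponent of γ at 1, ω at 0, v at 0; solve each RREF row for its pivot's exponent:
  r0: exp(f) + (1)·1 = 0 ⇒ exp(f) = -1
  r1: exp(ℓ) + (0)·1 = 0 ⇒ exp(ℓ) = 0
  r2: exp(W) + (0)·1 = 0 ⇒ exp(W) = 0
  r3: exp(k) + (0)·1 = 0 ⇒ exp(k) = 0
Π_3 = f^-1 · γ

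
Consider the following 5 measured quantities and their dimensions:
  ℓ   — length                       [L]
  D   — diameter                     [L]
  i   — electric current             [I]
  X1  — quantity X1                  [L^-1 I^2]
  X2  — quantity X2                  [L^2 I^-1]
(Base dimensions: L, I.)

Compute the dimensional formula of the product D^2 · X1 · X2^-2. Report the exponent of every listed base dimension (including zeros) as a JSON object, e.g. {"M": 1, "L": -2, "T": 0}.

{"L": -3, "I": 4}

Exponent matrix [L,I] × [ℓ,D,i,X1,X2]:
  L: [ 1  1  0 -1  2]
  I: [ 0  0  1  2 -1]
  [L]: (2)·1+(1)·-1+(-2)·2 = -3
  [I]: (2)·0+(1)·2+(-2)·-1 = 4
⇒ L^-3 I^4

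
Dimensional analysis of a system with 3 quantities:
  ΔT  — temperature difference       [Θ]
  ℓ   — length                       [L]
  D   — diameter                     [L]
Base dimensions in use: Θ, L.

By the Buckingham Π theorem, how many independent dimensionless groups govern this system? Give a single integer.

Exponent matrix [Θ,L] × [ΔT,ℓ,D]:
  Θ: [ 1  0  0]
  L: [ 0  1  1]
RREF → pivots at {ΔT,ℓ} ⇒ r = 2
3 vars − rank 2 = 1 Π group

1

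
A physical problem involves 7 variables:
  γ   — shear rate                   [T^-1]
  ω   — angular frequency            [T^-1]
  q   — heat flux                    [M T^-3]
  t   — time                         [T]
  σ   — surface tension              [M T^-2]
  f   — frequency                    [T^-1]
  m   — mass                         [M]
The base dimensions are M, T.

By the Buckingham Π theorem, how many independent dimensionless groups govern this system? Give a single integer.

5

Write exponents as rows M,T / cols γ,ω,q,t,σ,f,m:
  M: [ 0  0  1  0  1  0  1]
  T: [-1 -1 -3  1 -2 -1  0]
RREF → pivots at {γ,q} ⇒ r = 2
7 vars − rank 2 = 5 Π groups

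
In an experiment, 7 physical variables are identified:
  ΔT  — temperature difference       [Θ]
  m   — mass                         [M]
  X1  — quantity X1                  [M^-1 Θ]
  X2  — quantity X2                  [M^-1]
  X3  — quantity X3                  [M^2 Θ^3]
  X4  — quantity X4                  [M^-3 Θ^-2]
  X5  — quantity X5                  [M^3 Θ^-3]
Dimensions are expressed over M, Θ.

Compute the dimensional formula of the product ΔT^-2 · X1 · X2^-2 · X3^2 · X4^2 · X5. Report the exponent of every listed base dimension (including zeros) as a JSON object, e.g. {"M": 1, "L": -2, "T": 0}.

Exponent matrix [M,Θ] × [ΔT,m,X1,X2,X3,X4,X5]:
  M: [ 0  1 -1 -1  2 -3  3]
  Θ: [ 1  0  1  0  3 -2 -3]
  [M]: (-2)·0+(1)·-1+(-2)·-1+(2)·2+(2)·-3+(1)·3 = 2
  [Θ]: (-2)·1+(1)·1+(-2)·0+(2)·3+(2)·-2+(1)·-3 = -2
⇒ M^2 Θ^-2

{"M": 2, "Θ": -2}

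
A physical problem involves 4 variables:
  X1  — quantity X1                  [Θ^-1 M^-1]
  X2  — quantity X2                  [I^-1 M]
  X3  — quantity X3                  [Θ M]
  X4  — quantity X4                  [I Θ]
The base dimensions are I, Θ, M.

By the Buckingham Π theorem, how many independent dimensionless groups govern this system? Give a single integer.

Write exponents as rows I,Θ,M / cols X1,X2,X3,X4:
  I: [ 0 -1  0  1]
  Θ: [-1  0  1  1]
  M: [-1  1  1  0]
Row reduction gives pivot columns X1,X2; rank = 2
4 vars − rank 2 = 2 Π groups

2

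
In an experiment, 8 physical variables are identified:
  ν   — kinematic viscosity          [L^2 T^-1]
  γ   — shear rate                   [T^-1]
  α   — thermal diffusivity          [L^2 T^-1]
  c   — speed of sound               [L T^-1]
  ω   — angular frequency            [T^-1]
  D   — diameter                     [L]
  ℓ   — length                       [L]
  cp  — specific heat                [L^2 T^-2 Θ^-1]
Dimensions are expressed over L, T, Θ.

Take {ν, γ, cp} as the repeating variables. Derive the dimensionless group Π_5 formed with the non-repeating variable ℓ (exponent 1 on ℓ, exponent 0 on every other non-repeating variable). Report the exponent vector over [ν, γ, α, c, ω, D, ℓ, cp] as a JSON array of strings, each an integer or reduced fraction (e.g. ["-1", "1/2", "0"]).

Exponent matrix [L,T,Θ] × [ν,γ,α,c,ω,D,ℓ,cp]:
  L: [ 2  0  2  1  0  1  1  2]
  T: [-1 -1 -1 -1 -1  0  0 -2]
  Θ: [ 0  0  0  0  0  0  0 -1]
Echelon form has 3 nonzero rows (pivots: ν,γ,cp)
Repeat: ν,γ,cp; free: α,c,ω,D,ℓ
RREF:
  r0: [   1    0    1  1/2    0  1/2  1/2    0]
  r1: [   0    1    0  1/2    1 -1/2 -1/2    0]
  r2: [   0    0    0    0    0    0    0    1]
Fix exponent of ℓ at 1, α at 0, c at 0, ω at 0, D at 0; solve each RREF row for its pivot's exponent:
  r0: exp(ν) + (1/2)·1 = 0 ⇒ exp(ν) = -1/2
  r1: exp(γ) + (-1/2)·1 = 0 ⇒ exp(γ) = 1/2
  r2: exp(cp) + (0)·1 = 0 ⇒ exp(cp) = 0
Π_5 = ν^(-1/2) · γ^(1/2) · ℓ

["-1/2", "1/2", "0", "0", "0", "0", "1", "0"]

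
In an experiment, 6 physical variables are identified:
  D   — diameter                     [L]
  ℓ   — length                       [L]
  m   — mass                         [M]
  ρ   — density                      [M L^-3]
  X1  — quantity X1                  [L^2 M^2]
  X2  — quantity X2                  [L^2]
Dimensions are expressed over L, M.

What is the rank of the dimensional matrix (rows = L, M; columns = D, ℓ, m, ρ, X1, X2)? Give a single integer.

2

Write exponents as rows L,M / cols D,ℓ,m,ρ,X1,X2:
  L: [ 1  1  0 -3  2  2]
  M: [ 0  0  1  1  2  0]
RREF → pivots at {D,m} ⇒ r = 2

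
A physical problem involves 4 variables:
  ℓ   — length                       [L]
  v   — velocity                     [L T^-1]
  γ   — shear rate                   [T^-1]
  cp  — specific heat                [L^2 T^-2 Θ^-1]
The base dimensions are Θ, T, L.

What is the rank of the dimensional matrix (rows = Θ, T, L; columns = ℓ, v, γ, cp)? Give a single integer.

3

Write exponents as rows Θ,T,L / cols ℓ,v,γ,cp:
  Θ: [ 0  0  0 -1]
  T: [ 0 -1 -1 -2]
  L: [ 1  1  0  2]
RREF → pivots at {ℓ,v,cp} ⇒ r = 3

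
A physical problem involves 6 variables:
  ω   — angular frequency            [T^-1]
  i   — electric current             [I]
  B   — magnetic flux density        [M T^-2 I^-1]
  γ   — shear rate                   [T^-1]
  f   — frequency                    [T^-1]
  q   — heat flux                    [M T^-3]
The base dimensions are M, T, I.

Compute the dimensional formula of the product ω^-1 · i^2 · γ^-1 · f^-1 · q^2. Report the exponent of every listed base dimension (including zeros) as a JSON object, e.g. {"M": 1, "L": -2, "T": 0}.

Write exponents as rows M,T,I / cols ω,i,B,γ,f,q:
  M: [ 0  0  1  0  0  1]
  T: [-1  0 -2 -1 -1 -3]
  I: [ 0  1 -1  0  0  0]
  [M]: (-1)·0+(2)·0+(-1)·0+(-1)·0+(2)·1 = 2
  [T]: (-1)·-1+(2)·0+(-1)·-1+(-1)·-1+(2)·-3 = -3
  [I]: (-1)·0+(2)·1+(-1)·0+(-1)·0+(2)·0 = 2
⇒ M^2 T^-3 I^2

{"M": 2, "T": -3, "I": 2}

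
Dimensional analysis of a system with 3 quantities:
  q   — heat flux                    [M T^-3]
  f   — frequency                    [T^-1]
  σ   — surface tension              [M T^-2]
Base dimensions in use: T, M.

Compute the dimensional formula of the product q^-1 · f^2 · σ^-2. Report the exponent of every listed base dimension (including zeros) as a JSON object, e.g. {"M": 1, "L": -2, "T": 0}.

{"T": 5, "M": -3}

Dimensional matrix (T×M by q×f×σ):
  T: [-3 -1 -2]
  M: [ 1  0  1]
  [T]: (-1)·-3+(2)·-1+(-2)·-2 = 5
  [M]: (-1)·1+(2)·0+(-2)·1 = -3
⇒ T^5 M^-3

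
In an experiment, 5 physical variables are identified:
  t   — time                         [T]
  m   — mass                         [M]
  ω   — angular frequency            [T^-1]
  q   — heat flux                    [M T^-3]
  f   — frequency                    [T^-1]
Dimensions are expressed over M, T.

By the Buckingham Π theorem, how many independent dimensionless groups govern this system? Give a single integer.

Exponent matrix [M,T] × [t,m,ω,q,f]:
  M: [ 0  1  0  1  0]
  T: [ 1  0 -1 -3 -1]
Echelon form has 2 nonzero rows (pivots: t,m)
n=5, r=2 ⇒ 3 dimensionless groups

3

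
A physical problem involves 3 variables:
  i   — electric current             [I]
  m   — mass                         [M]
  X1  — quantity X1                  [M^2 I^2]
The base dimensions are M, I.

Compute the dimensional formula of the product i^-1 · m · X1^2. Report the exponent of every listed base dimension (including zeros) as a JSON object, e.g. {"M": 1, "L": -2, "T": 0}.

Dimensional matrix (M×I by i×m×X1):
  M: [ 0  1  2]
  I: [ 1  0  2]
  [M]: (-1)·0+(1)·1+(2)·2 = 5
  [I]: (-1)·1+(1)·0+(2)·2 = 3
⇒ M^5 I^3

{"M": 5, "I": 3}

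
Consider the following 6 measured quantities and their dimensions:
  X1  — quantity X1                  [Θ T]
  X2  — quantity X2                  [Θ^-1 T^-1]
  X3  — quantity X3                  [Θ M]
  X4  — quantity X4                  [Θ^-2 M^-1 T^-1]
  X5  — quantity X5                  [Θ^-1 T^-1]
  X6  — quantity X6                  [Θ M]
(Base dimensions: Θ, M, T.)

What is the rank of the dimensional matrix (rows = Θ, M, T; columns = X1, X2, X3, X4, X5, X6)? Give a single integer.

Dimensional matrix (Θ×M×T by X1×X2×X3×X4×X5×X6):
  Θ: [ 1 -1  1 -2 -1  1]
  M: [ 0  0  1 -1  0  1]
  T: [ 1 -1  0 -1 -1  0]
Echelon form has 2 nonzero rows (pivots: X1,X3)

2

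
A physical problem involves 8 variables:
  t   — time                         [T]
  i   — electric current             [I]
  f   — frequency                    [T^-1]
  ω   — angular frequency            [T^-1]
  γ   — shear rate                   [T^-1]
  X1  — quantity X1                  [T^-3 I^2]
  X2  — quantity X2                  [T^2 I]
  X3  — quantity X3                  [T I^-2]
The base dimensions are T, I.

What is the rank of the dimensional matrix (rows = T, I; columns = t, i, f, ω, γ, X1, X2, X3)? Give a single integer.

Dimensional matrix (T×I by t×i×f×ω×γ×X1×X2×X3):
  T: [ 1  0 -1 -1 -1 -3  2  1]
  I: [ 0  1  0  0  0  2  1 -2]
Row reduction gives pivot columns t,i; rank = 2

2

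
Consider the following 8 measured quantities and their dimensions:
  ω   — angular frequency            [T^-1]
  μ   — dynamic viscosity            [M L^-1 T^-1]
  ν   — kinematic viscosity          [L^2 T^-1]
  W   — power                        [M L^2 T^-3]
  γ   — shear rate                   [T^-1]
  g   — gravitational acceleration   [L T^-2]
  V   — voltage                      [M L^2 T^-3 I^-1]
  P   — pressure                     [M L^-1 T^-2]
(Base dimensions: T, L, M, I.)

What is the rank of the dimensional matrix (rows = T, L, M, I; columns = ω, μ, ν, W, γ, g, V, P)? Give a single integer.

4

Dimensional matrix (T×L×M×I by ω×μ×ν×W×γ×g×V×P):
  T: [-1 -1 -1 -3 -1 -2 -3 -2]
  L: [ 0 -1  2  2  0  1  2 -1]
  M: [ 0  1  0  1  0  0  1  1]
  I: [ 0  0  0  0  0  0 -1  0]
RREF → pivots at {ω,μ,ν,V} ⇒ r = 4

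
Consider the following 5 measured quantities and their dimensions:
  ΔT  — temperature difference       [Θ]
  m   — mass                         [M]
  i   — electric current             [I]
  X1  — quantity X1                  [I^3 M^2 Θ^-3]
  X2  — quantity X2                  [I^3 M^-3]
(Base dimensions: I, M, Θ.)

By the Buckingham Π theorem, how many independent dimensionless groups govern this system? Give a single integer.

2

Dimensional matrix (I×M×Θ by ΔT×m×i×X1×X2):
  I: [ 0  0  1  3  3]
  M: [ 0  1  0  2 -3]
  Θ: [ 1  0  0 -3  0]
Row reduction gives pivot columns ΔT,m,i; rank = 3
5 vars − rank 3 = 2 Π groups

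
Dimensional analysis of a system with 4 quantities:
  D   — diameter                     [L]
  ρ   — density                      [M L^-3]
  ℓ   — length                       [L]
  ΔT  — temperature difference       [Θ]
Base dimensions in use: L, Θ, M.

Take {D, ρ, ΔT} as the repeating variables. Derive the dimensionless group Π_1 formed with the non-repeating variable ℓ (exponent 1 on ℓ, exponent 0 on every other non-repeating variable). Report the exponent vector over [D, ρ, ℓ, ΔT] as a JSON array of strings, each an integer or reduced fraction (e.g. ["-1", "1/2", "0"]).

["-1", "0", "1", "0"]

Write exponents as rows L,Θ,M / cols D,ρ,ℓ,ΔT:
  L: [ 1 -3  1  0]
  Θ: [ 0  0  0  1]
  M: [ 0  1  0  0]
RREF → pivots at {D,ρ,ΔT} ⇒ r = 3
Pivot set = {D,ρ,ΔT}, free = {ℓ}
RREF:
  r0: [   1    0    1    0]
  r1: [   0    1    0    0]
  r2: [   0    0    0    1]
Fix exponent of ℓ at 1; solve each RREF row for its pivot's exponent:
  r0: exp(D) + (1)·1 = 0 ⇒ exp(D) = -1
  r1: exp(ρ) + (0)·1 = 0 ⇒ exp(ρ) = 0
  r2: exp(ΔT) + (0)·1 = 0 ⇒ exp(ΔT) = 0
Π_1 = D^-1 · ℓ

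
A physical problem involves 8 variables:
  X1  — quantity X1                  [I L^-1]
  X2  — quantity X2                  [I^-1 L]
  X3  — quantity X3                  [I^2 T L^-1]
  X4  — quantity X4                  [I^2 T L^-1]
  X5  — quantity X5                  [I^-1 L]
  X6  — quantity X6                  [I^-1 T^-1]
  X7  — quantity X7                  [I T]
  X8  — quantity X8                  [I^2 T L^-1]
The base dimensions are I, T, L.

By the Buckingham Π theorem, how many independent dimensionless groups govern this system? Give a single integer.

Dimensional matrix (I×T×L by X1×X2×X3×X4×X5×X6×X7×X8):
  I: [ 1 -1  2  2 -1 -1  1  2]
  T: [ 0  0  1  1  0 -1  1  1]
  L: [-1  1 -1 -1  1  0  0 -1]
Echelon form has 2 nonzero rows (pivots: X1,X3)
n=8, r=2 ⇒ 6 dimensionless groups

6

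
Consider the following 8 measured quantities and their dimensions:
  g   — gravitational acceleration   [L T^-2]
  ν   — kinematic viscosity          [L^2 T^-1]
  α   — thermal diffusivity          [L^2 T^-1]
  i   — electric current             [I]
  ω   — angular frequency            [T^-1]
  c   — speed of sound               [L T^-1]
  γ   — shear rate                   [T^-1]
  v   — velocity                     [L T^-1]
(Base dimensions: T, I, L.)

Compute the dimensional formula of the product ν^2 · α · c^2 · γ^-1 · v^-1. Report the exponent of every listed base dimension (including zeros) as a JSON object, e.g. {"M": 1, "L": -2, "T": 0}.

{"T": -3, "I": 0, "L": 7}

Dimensional matrix (T×I×L by g×ν×α×i×ω×c×γ×v):
  T: [-2 -1 -1  0 -1 -1 -1 -1]
  I: [ 0  0  0  1  0  0  0  0]
  L: [ 1  2  2  0  0  1  0  1]
  [T]: (2)·-1+(1)·-1+(2)·-1+(-1)·-1+(-1)·-1 = -3
  [I]: (2)·0+(1)·0+(2)·0+(-1)·0+(-1)·0 = 0
  [L]: (2)·2+(1)·2+(2)·1+(-1)·0+(-1)·1 = 7
⇒ T^-3 L^7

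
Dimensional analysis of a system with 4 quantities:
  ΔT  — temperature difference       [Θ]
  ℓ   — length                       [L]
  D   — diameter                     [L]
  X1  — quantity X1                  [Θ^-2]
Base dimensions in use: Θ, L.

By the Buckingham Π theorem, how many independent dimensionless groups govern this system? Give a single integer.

2

Write exponents as rows Θ,L / cols ΔT,ℓ,D,X1:
  Θ: [ 1  0  0 -2]
  L: [ 0  1  1  0]
RREF → pivots at {ΔT,ℓ} ⇒ r = 2
n=4, r=2 ⇒ 2 dimensionless groups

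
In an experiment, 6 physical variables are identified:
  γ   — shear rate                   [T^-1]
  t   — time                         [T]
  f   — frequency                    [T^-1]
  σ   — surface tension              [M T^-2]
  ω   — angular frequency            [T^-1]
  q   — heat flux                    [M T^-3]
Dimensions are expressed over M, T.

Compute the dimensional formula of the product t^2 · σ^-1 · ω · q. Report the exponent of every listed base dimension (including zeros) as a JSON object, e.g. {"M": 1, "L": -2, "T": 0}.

{"M": 0, "T": 0}

Write exponents as rows M,T / cols γ,t,f,σ,ω,q:
  M: [ 0  0  0  1  0  1]
  T: [-1  1 -1 -2 -1 -3]
  [M]: (2)·0+(-1)·1+(1)·0+(1)·1 = 0
  [T]: (2)·1+(-1)·-2+(1)·-1+(1)·-3 = 0
⇒ 1 (dimensionless)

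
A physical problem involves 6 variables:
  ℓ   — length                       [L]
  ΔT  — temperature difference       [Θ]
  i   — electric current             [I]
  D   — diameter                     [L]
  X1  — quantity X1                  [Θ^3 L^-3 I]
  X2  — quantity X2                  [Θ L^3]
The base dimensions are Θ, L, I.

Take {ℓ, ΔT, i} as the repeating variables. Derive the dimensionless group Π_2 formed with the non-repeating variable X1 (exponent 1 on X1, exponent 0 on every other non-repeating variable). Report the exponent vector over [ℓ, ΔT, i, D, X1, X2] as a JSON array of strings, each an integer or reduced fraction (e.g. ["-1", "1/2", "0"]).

Exponent matrix [Θ,L,I] × [ℓ,ΔT,i,D,X1,X2]:
  Θ: [ 0  1  0  0  3  1]
  L: [ 1  0  0  1 -3  3]
  I: [ 0  0  1  0  1  0]
Echelon form has 3 nonzero rows (pivots: ℓ,ΔT,i)
Pivot set = {ℓ,ΔT,i}, free = {D,X1,X2}
RREF:
  r0: [   1    0    0    1   -3    3]
  r1: [   0    1    0    0    3    1]
  r2: [   0    0    1    0    1    0]
Fix exponent of X1 at 1, D at 0, X2 at 0; solve each RREF row for its pivot's exponent:
  r0: exp(ℓ) + (-3)·1 = 0 ⇒ exp(ℓ) = 3
  r1: exp(ΔT) + (3)·1 = 0 ⇒ exp(ΔT) = -3
  r2: exp(i) + (1)·1 = 0 ⇒ exp(i) = -1
Π_2 = ℓ^3 · ΔT^-3 · i^-1 · X1

["3", "-3", "-1", "0", "1", "0"]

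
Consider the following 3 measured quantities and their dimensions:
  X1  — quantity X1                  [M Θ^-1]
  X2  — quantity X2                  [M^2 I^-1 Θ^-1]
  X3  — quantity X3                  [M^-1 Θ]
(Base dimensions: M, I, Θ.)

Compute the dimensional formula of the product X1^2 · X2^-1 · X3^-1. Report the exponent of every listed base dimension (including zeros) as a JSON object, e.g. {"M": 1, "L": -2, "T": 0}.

Dimensional matrix (M×I×Θ by X1×X2×X3):
  M: [ 1  2 -1]
  I: [ 0 -1  0]
  Θ: [-1 -1  1]
  [M]: (2)·1+(-1)·2+(-1)·-1 = 1
  [I]: (2)·0+(-1)·-1+(-1)·0 = 1
  [Θ]: (2)·-1+(-1)·-1+(-1)·1 = -2
⇒ M I Θ^-2

{"M": 1, "I": 1, "Θ": -2}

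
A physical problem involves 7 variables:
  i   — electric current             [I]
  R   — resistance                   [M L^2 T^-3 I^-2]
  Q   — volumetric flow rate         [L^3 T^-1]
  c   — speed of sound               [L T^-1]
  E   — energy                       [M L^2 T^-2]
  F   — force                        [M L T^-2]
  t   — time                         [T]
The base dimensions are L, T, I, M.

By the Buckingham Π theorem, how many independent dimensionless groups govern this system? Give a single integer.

Dimensional matrix (L×T×I×M by i×R×Q×c×E×F×t):
  L: [ 0  2  3  1  2  1  0]
  T: [ 0 -3 -1 -1 -2 -2  1]
  I: [ 1 -2  0  0  0  0  0]
  M: [ 0  1  0  0  1  1  0]
Row reduction gives pivot columns i,R,Q,c; rank = 4
n=7, r=4 ⇒ 3 dimensionless groups

3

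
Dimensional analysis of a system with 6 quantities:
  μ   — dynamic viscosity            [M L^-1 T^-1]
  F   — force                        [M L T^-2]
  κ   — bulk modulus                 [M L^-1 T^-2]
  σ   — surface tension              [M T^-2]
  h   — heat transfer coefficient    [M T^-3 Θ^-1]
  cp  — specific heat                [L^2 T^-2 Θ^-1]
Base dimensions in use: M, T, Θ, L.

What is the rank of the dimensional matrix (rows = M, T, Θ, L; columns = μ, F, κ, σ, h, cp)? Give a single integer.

4

Dimensional matrix (M×T×Θ×L by μ×F×κ×σ×h×cp):
  M: [ 1  1  1  1  1  0]
  T: [-1 -2 -2 -2 -3 -2]
  Θ: [ 0  0  0  0 -1 -1]
  L: [-1  1 -1  0  0  2]
Row reduction gives pivot columns μ,F,κ,h; rank = 4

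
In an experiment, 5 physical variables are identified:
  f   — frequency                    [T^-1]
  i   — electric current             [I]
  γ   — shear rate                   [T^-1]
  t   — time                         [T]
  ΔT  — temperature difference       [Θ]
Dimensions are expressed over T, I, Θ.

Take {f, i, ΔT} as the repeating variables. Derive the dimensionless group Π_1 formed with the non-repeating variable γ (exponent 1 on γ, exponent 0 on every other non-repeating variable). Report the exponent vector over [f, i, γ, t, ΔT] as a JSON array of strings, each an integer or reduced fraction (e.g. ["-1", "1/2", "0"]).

["-1", "0", "1", "0", "0"]

Dimensional matrix (T×I×Θ by f×i×γ×t×ΔT):
  T: [-1  0 -1  1  0]
  I: [ 0  1  0  0  0]
  Θ: [ 0  0  0  0  1]
RREF → pivots at {f,i,ΔT} ⇒ r = 3
Repeat: f,i,ΔT; free: γ,t
RREF:
  r0: [   1    0    1   -1    0]
  r1: [   0    1    0    0    0]
  r2: [   0    0    0    0    1]
Fix exponent of γ at 1, t at 0; solve each RREF row for its pivot's exponent:
  r0: exp(f) + (1)·1 = 0 ⇒ exp(f) = -1
  r1: exp(i) + (0)·1 = 0 ⇒ exp(i) = 0
  r2: exp(ΔT) + (0)·1 = 0 ⇒ exp(ΔT) = 0
Π_1 = f^-1 · γ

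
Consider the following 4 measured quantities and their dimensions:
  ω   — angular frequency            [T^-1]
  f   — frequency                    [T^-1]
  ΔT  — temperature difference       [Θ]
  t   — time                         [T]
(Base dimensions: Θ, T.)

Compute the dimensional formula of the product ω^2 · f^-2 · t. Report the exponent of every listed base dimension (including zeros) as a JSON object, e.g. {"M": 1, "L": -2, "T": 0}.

{"Θ": 0, "T": 1}

Dimensional matrix (Θ×T by ω×f×ΔT×t):
  Θ: [ 0  0  1  0]
  T: [-1 -1  0  1]
  [Θ]: (2)·0+(-2)·0+(1)·0 = 0
  [T]: (2)·-1+(-2)·-1+(1)·1 = 1
⇒ T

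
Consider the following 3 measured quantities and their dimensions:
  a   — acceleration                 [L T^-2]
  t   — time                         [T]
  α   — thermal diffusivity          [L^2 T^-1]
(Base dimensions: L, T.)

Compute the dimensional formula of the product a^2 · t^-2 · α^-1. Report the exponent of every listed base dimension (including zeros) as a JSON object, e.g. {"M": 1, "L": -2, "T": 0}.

Write exponents as rows L,T / cols a,t,α:
  L: [ 1  0  2]
  T: [-2  1 -1]
  [L]: (2)·1+(-2)·0+(-1)·2 = 0
  [T]: (2)·-2+(-2)·1+(-1)·-1 = -5
⇒ T^-5

{"L": 0, "T": -5}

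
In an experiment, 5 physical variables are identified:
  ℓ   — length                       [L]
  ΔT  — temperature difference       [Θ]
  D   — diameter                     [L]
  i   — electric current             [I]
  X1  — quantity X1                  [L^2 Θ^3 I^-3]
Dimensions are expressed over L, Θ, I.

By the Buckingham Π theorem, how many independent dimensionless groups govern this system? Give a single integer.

Write exponents as rows L,Θ,I / cols ℓ,ΔT,D,i,X1:
  L: [ 1  0  1  0  2]
  Θ: [ 0  1  0  0  3]
  I: [ 0  0  0  1 -3]
Row reduction gives pivot columns ℓ,ΔT,i; rank = 3
5 vars − rank 3 = 2 Π groups

2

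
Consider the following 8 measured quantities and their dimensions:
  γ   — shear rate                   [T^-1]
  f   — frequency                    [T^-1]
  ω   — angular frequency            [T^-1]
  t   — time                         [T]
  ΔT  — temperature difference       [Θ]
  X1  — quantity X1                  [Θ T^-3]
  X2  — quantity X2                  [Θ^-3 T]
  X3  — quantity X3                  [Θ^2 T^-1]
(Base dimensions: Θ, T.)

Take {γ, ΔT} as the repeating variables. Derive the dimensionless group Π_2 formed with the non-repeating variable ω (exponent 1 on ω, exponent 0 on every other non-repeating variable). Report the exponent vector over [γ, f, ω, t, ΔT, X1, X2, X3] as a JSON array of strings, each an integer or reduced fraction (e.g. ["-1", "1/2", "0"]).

Dimensional matrix (Θ×T by γ×f×ω×t×ΔT×X1×X2×X3):
  Θ: [ 0  0  0  0  1  1 -3  2]
  T: [-1 -1 -1  1  0 -3  1 -1]
Echelon form has 2 nonzero rows (pivots: γ,ΔT)
Pivot set = {γ,ΔT}, free = {f,ω,t,X1,X2,X3}
RREF:
  r0: [   1    1    1   -1    0    3   -1    1]
  r1: [   0    0    0    0    1    1   -3    2]
Fix exponent of ω at 1, f at 0, t at 0, X1 at 0, X2 at 0, X3 at 0; solve each RREF row for its pivot's exponent:
  r0: exp(γ) + (1)·1 = 0 ⇒ exp(γ) = -1
  r1: exp(ΔT) + (0)·1 = 0 ⇒ exp(ΔT) = 0
Π_2 = γ^-1 · ω

["-1", "0", "1", "0", "0", "0", "0", "0"]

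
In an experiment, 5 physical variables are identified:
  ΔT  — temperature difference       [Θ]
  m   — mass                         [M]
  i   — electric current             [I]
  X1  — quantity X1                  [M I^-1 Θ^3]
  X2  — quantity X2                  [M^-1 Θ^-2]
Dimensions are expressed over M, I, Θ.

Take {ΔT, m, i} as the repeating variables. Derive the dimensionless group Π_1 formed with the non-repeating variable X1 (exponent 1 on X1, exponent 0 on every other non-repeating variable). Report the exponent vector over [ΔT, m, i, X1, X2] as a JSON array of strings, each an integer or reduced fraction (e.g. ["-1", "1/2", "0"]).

["-3", "-1", "1", "1", "0"]

Dimensional matrix (M×I×Θ by ΔT×m×i×X1×X2):
  M: [ 0  1  0  1 -1]
  I: [ 0  0  1 -1  0]
  Θ: [ 1  0  0  3 -2]
Echelon form has 3 nonzero rows (pivots: ΔT,m,i)
Pivot set = {ΔT,m,i}, free = {X1,X2}
RREF:
  r0: [   1    0    0    3   -2]
  r1: [   0    1    0    1   -1]
  r2: [   0    0    1   -1    0]
Fix exponent of X1 at 1, X2 at 0; solve each RREF row for its pivot's exponent:
  r0: exp(ΔT) + (3)·1 = 0 ⇒ exp(ΔT) = -3
  r1: exp(m) + (1)·1 = 0 ⇒ exp(m) = -1
  r2: exp(i) + (-1)·1 = 0 ⇒ exp(i) = 1
Π_1 = ΔT^-3 · m^-1 · i · X1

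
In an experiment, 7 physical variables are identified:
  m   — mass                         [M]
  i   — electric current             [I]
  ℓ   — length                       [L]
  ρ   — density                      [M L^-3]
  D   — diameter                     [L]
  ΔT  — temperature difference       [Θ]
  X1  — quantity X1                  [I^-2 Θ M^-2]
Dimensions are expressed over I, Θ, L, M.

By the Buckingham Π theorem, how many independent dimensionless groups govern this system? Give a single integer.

3

Dimensional matrix (I×Θ×L×M by m×i×ℓ×ρ×D×ΔT×X1):
  I: [ 0  1  0  0  0  0 -2]
  Θ: [ 0  0  0  0  0  1  1]
  L: [ 0  0  1 -3  1  0  0]
  M: [ 1  0  0  1  0  0 -2]
RREF → pivots at {m,i,ℓ,ΔT} ⇒ r = 4
n=7, r=4 ⇒ 3 dimensionless groups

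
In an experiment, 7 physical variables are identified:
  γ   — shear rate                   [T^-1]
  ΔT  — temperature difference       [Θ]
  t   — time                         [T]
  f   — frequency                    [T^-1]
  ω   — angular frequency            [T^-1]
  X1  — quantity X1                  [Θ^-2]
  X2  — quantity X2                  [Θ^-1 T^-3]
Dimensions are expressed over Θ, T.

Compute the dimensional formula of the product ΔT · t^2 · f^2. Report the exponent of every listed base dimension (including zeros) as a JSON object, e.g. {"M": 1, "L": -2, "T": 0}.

Write exponents as rows Θ,T / cols γ,ΔT,t,f,ω,X1,X2:
  Θ: [ 0  1  0  0  0 -2 -1]
  T: [-1  0  1 -1 -1  0 -3]
  [Θ]: (1)·1+(2)·0+(2)·0 = 1
  [T]: (1)·0+(2)·1+(2)·-1 = 0
⇒ Θ

{"Θ": 1, "T": 0}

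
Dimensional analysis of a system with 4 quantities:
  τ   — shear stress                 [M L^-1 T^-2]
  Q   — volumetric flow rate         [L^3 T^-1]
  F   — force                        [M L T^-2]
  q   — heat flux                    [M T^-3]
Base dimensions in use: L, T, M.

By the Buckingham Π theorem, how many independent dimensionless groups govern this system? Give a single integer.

Dimensional matrix (L×T×M by τ×Q×F×q):
  L: [-1  3  1  0]
  T: [-2 -1 -2 -3]
  M: [ 1  0  1  1]
Echelon form has 3 nonzero rows (pivots: τ,Q,F)
4 vars − rank 3 = 1 Π group

1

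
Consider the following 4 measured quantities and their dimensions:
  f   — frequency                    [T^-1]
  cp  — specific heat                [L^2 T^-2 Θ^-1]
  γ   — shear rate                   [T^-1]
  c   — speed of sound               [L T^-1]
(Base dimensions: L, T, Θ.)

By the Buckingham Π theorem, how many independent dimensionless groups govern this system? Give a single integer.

1

Exponent matrix [L,T,Θ] × [f,cp,γ,c]:
  L: [ 0  2  0  1]
  T: [-1 -2 -1 -1]
  Θ: [ 0 -1  0  0]
RREF → pivots at {f,cp,c} ⇒ r = 3
Π count = n − r = 4 − 3 = 1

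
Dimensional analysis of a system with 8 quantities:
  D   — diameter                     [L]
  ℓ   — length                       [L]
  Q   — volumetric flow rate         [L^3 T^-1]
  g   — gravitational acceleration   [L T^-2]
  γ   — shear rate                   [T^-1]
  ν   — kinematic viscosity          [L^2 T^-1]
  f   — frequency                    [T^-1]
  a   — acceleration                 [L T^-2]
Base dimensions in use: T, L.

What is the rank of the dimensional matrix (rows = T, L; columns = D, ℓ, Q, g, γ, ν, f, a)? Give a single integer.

Dimensional matrix (T×L by D×ℓ×Q×g×γ×ν×f×a):
  T: [ 0  0 -1 -2 -1 -1 -1 -2]
  L: [ 1  1  3  1  0  2  0  1]
RREF → pivots at {D,Q} ⇒ r = 2

2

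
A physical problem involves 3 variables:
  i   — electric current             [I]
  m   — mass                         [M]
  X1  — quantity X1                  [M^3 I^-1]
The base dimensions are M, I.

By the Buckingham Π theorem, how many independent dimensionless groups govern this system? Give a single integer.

1

Write exponents as rows M,I / cols i,m,X1:
  M: [ 0  1  3]
  I: [ 1  0 -1]
RREF → pivots at {i,m} ⇒ r = 2
3 vars − rank 2 = 1 Π group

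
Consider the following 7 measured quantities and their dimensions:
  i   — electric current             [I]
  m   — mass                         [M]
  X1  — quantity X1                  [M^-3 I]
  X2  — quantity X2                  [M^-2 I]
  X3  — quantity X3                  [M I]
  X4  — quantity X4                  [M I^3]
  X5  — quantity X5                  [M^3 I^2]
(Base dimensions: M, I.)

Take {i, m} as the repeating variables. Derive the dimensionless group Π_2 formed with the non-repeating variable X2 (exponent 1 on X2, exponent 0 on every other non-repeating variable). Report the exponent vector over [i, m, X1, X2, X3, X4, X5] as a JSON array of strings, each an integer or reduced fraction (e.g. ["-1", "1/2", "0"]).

Dimensional matrix (M×I by i×m×X1×X2×X3×X4×X5):
  M: [ 0  1 -3 -2  1  1  3]
  I: [ 1  0  1  1  1  3  2]
RREF → pivots at {i,m} ⇒ r = 2
Pivot set = {i,m}, free = {X1,X2,X3,X4,X5}
RREF:
  r0: [   1    0    1    1    1    3    2]
  r1: [   0    1   -3   -2    1    1    3]
Fix exponent of X2 at 1, X1 at 0, X3 at 0, X4 at 0, X5 at 0; solve each RREF row for its pivot's exponent:
  r0: exp(i) + (1)·1 = 0 ⇒ exp(i) = -1
  r1: exp(m) + (-2)·1 = 0 ⇒ exp(m) = 2
Π_2 = i^-1 · m^2 · X2

["-1", "2", "0", "1", "0", "0", "0"]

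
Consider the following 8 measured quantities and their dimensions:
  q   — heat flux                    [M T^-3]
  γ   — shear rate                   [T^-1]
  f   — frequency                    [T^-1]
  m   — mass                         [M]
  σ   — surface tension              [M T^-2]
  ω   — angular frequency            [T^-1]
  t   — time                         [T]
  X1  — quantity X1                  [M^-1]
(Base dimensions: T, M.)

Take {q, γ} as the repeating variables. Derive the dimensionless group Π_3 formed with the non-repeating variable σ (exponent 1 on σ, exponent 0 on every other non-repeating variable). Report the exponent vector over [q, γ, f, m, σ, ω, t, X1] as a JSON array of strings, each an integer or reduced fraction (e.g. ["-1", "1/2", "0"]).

Dimensional matrix (T×M by q×γ×f×m×σ×ω×t×X1):
  T: [-3 -1 -1  0 -2 -1  1  0]
  M: [ 1  0  0  1  1  0  0 -1]
Row reduction gives pivot columns q,γ; rank = 2
Pivot set = {q,γ}, free = {f,m,σ,ω,t,X1}
RREF:
  r0: [   1    0    0    1    1    0    0   -1]
  r1: [   0    1    1   -3   -1    1   -1    3]
Fix exponent of σ at 1, f at 0, m at 0, ω at 0, t at 0, X1 at 0; solve each RREF row for its pivot's exponent:
  r0: exp(q) + (1)·1 = 0 ⇒ exp(q) = -1
  r1: exp(γ) + (-1)·1 = 0 ⇒ exp(γ) = 1
Π_3 = q^-1 · γ · σ

["-1", "1", "0", "0", "1", "0", "0", "0"]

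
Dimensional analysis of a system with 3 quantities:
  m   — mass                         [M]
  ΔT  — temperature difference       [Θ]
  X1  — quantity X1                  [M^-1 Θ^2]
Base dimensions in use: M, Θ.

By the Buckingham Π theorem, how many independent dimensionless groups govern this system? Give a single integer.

1

Write exponents as rows M,Θ / cols m,ΔT,X1:
  M: [ 1  0 -1]
  Θ: [ 0  1  2]
Echelon form has 2 nonzero rows (pivots: m,ΔT)
3 vars − rank 2 = 1 Π group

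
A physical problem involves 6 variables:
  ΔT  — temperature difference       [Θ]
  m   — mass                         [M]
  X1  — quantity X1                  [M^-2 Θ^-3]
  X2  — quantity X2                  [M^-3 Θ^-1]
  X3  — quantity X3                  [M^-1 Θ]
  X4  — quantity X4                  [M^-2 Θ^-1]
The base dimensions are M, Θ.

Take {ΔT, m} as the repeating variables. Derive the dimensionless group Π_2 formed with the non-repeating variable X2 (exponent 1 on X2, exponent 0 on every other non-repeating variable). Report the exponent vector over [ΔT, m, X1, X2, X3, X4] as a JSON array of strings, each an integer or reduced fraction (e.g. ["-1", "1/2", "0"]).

["1", "3", "0", "1", "0", "0"]

Exponent matrix [M,Θ] × [ΔT,m,X1,X2,X3,X4]:
  M: [ 0  1 -2 -3 -1 -2]
  Θ: [ 1  0 -3 -1  1 -1]
Echelon form has 2 nonzero rows (pivots: ΔT,m)
Repeat: ΔT,m; free: X1,X2,X3,X4
RREF:
  r0: [   1    0   -3   -1    1   -1]
  r1: [   0    1   -2   -3   -1   -2]
Fix exponent of X2 at 1, X1 at 0, X3 at 0, X4 at 0; solve each RREF row for its pivot's exponent:
  r0: exp(ΔT) + (-1)·1 = 0 ⇒ exp(ΔT) = 1
  r1: exp(m) + (-3)·1 = 0 ⇒ exp(m) = 3
Π_2 = ΔT · m^3 · X2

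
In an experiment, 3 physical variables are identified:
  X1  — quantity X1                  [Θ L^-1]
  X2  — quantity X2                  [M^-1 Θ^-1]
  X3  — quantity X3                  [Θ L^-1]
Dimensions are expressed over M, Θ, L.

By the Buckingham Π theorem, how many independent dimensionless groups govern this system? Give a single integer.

1

Dimensional matrix (M×Θ×L by X1×X2×X3):
  M: [ 0 -1  0]
  Θ: [ 1 -1  1]
  L: [-1  0 -1]
Row reduction gives pivot columns X1,X2; rank = 2
n=3, r=2 ⇒ 1 dimensionless group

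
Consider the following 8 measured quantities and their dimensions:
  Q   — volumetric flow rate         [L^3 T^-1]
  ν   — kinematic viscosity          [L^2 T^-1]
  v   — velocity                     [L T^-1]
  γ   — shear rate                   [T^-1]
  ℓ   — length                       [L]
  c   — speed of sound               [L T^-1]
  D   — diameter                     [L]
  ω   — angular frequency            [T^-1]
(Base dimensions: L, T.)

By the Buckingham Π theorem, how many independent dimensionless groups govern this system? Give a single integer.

6

Write exponents as rows L,T / cols Q,ν,v,γ,ℓ,c,D,ω:
  L: [ 3  2  1  0  1  1  1  0]
  T: [-1 -1 -1 -1  0 -1  0 -1]
Echelon form has 2 nonzero rows (pivots: Q,ν)
n=8, r=2 ⇒ 6 dimensionless groups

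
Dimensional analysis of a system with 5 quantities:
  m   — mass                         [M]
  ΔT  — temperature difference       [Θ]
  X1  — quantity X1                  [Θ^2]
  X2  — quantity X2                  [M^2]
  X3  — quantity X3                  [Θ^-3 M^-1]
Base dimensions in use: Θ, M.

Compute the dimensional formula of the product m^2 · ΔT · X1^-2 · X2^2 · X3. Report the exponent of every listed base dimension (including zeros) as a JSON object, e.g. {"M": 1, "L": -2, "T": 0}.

{"Θ": -6, "M": 5}

Write exponents as rows Θ,M / cols m,ΔT,X1,X2,X3:
  Θ: [ 0  1  2  0 -3]
  M: [ 1  0  0  2 -1]
  [Θ]: (2)·0+(1)·1+(-2)·2+(2)·0+(1)·-3 = -6
  [M]: (2)·1+(1)·0+(-2)·0+(2)·2+(1)·-1 = 5
⇒ Θ^-6 M^5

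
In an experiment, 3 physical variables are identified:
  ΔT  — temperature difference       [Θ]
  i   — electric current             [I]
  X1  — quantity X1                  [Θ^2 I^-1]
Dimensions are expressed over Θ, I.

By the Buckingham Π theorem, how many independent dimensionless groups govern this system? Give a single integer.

1

Exponent matrix [Θ,I] × [ΔT,i,X1]:
  Θ: [ 1  0  2]
  I: [ 0  1 -1]
Echelon form has 2 nonzero rows (pivots: ΔT,i)
Π count = n − r = 3 − 2 = 1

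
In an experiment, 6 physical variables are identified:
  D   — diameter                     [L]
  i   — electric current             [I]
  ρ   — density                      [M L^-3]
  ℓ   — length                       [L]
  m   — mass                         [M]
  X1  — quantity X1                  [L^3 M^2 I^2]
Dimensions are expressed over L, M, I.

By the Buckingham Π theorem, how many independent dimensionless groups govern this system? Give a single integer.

3

Write exponents as rows L,M,I / cols D,i,ρ,ℓ,m,X1:
  L: [ 1  0 -3  1  0  3]
  M: [ 0  0  1  0  1  2]
  I: [ 0  1  0  0  0  2]
Row reduction gives pivot columns D,i,ρ; rank = 3
6 vars − rank 3 = 3 Π groups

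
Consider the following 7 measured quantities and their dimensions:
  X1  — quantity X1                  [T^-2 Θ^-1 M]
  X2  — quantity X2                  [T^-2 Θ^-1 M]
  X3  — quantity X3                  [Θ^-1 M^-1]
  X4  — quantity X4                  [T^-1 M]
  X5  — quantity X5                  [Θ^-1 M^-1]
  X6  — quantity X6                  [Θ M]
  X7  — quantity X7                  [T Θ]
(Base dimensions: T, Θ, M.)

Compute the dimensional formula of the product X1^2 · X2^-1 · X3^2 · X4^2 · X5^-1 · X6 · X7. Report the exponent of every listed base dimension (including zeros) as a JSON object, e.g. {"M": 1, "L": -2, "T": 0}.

Write exponents as rows T,Θ,M / cols X1,X2,X3,X4,X5,X6,X7:
  T: [-2 -2  0 -1  0  0  1]
  Θ: [-1 -1 -1  0 -1  1  1]
  M: [ 1  1 -1  1 -1  1  0]
  [T]: (2)·-2+(-1)·-2+(2)·0+(2)·-1+(-1)·0+(1)·0+(1)·1 = -3
  [Θ]: (2)·-1+(-1)·-1+(2)·-1+(2)·0+(-1)·-1+(1)·1+(1)·1 = 0
  [M]: (2)·1+(-1)·1+(2)·-1+(2)·1+(-1)·-1+(1)·1+(1)·0 = 3
⇒ T^-3 M^3

{"T": -3, "Θ": 0, "M": 3}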